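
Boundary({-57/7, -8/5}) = {-57/7, -8/5}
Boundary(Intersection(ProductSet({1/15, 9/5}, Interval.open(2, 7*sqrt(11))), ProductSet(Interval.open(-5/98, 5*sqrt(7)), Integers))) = ProductSet({1/15, 9/5}, Range(3, 24, 1))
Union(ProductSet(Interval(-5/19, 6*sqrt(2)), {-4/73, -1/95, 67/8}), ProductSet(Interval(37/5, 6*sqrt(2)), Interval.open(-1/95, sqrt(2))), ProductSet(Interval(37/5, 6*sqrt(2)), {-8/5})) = Union(ProductSet(Interval(-5/19, 6*sqrt(2)), {-4/73, -1/95, 67/8}), ProductSet(Interval(37/5, 6*sqrt(2)), Union({-8/5}, Interval.open(-1/95, sqrt(2)))))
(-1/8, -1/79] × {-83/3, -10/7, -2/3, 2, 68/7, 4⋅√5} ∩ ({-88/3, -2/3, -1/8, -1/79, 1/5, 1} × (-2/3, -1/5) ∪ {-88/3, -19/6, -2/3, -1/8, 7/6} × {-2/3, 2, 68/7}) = ∅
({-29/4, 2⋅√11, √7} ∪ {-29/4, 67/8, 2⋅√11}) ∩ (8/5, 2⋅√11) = {√7}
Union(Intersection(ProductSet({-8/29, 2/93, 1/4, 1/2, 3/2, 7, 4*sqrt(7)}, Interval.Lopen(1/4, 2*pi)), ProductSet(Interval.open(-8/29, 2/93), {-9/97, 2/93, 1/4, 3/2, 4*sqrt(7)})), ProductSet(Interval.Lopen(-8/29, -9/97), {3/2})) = ProductSet(Interval.Lopen(-8/29, -9/97), {3/2})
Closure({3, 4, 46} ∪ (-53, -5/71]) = [-53, -5/71] ∪ {3, 4, 46}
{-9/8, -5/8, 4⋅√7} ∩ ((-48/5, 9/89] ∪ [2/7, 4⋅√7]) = {-9/8, -5/8, 4⋅√7}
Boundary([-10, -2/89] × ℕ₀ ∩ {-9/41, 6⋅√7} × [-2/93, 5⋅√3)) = {-9/41} × {0, 1, …, 8}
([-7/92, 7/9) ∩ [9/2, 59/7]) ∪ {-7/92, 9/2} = {-7/92, 9/2}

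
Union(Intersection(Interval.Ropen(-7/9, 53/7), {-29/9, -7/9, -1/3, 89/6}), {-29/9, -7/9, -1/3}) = {-29/9, -7/9, -1/3}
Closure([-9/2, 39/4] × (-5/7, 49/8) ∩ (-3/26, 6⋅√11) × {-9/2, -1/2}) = [-3/26, 39/4] × {-1/2}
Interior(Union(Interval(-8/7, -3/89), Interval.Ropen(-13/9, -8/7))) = Interval.open(-13/9, -3/89)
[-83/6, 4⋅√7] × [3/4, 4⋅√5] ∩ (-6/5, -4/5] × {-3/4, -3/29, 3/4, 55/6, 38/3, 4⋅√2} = (-6/5, -4/5] × {3/4, 4⋅√2}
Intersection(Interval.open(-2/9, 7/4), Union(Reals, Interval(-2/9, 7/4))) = Interval.open(-2/9, 7/4)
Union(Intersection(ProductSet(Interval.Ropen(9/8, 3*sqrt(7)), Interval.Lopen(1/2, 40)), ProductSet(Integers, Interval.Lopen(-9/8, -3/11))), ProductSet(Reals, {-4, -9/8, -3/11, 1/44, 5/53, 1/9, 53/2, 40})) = ProductSet(Reals, {-4, -9/8, -3/11, 1/44, 5/53, 1/9, 53/2, 40})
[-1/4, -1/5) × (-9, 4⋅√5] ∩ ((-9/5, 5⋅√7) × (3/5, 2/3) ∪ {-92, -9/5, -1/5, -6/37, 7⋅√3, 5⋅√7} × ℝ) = [-1/4, -1/5) × (3/5, 2/3)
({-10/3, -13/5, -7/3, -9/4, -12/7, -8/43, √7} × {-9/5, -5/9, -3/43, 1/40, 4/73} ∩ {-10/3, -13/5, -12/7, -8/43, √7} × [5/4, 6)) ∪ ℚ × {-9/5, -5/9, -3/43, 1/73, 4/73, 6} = ℚ × {-9/5, -5/9, -3/43, 1/73, 4/73, 6}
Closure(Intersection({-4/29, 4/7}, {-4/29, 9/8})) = {-4/29}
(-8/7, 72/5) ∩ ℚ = ℚ ∩ (-8/7, 72/5)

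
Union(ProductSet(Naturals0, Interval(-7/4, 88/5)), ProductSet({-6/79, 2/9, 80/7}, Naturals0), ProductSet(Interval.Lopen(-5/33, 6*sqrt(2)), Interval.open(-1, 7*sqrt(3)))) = Union(ProductSet({-6/79, 2/9, 80/7}, Naturals0), ProductSet(Interval.Lopen(-5/33, 6*sqrt(2)), Interval.open(-1, 7*sqrt(3))), ProductSet(Naturals0, Interval(-7/4, 88/5)))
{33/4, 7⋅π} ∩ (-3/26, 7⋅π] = {33/4, 7⋅π}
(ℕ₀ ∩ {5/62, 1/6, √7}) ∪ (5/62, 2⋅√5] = (5/62, 2⋅√5]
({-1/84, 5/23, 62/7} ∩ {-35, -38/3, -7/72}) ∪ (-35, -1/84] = (-35, -1/84]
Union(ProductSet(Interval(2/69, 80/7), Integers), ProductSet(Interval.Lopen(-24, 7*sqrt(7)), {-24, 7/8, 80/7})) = Union(ProductSet(Interval.Lopen(-24, 7*sqrt(7)), {-24, 7/8, 80/7}), ProductSet(Interval(2/69, 80/7), Integers))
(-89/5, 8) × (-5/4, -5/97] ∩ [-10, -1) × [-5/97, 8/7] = [-10, -1) × {-5/97}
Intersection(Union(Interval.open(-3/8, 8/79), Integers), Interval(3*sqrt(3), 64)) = Range(6, 65, 1)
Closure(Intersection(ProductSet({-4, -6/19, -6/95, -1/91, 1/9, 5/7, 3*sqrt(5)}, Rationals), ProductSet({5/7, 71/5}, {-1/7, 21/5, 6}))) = ProductSet({5/7}, {-1/7, 21/5, 6})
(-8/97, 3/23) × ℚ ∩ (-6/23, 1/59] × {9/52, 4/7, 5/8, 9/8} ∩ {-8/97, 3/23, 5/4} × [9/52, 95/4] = ∅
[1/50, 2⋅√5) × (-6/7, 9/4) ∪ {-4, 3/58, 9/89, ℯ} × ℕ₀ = ({-4, 3/58, 9/89, ℯ} × ℕ₀) ∪ ([1/50, 2⋅√5) × (-6/7, 9/4))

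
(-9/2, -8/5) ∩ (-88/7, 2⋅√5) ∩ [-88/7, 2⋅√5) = (-9/2, -8/5)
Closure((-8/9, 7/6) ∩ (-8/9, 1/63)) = [-8/9, 1/63]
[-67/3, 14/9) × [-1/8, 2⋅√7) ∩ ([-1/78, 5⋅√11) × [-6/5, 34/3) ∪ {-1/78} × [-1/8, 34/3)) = [-1/78, 14/9) × [-1/8, 2⋅√7)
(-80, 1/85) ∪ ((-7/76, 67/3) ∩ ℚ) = (-80, 1/85] ∪ (ℚ ∩ (-7/76, 67/3))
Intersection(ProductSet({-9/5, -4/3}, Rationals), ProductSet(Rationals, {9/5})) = ProductSet({-9/5, -4/3}, {9/5})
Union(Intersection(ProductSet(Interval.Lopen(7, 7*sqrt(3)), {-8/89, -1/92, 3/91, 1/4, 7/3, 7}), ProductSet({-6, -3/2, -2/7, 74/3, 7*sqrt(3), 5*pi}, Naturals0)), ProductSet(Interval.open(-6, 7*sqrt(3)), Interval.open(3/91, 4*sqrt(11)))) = Union(ProductSet({7*sqrt(3)}, {7}), ProductSet(Interval.open(-6, 7*sqrt(3)), Interval.open(3/91, 4*sqrt(11))))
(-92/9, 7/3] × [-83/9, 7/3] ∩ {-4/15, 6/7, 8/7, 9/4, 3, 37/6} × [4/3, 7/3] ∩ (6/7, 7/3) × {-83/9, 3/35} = ∅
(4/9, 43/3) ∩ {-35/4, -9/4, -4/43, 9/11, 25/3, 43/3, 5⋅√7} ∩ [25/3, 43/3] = {25/3, 5⋅√7}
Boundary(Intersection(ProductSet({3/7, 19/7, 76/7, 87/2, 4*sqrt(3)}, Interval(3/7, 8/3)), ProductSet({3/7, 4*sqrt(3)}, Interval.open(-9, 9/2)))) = ProductSet({3/7, 4*sqrt(3)}, Interval(3/7, 8/3))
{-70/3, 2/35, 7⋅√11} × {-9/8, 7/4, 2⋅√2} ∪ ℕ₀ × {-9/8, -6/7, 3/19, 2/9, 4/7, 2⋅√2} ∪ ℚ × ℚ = (ℚ × ℚ) ∪ (ℕ₀ × {-9/8, -6/7, 3/19, 2/9, 4/7, 2⋅√2}) ∪ ({-70/3, 2/35, 7⋅√11} × {-9/8, 7/4, 2⋅√2})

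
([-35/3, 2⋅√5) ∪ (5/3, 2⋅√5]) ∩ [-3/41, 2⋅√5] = [-3/41, 2⋅√5]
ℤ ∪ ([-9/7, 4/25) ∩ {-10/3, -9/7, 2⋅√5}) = ℤ ∪ {-9/7}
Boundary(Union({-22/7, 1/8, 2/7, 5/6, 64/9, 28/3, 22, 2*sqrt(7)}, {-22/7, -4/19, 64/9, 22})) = {-22/7, -4/19, 1/8, 2/7, 5/6, 64/9, 28/3, 22, 2*sqrt(7)}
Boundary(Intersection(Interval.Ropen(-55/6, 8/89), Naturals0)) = Range(0, 1, 1)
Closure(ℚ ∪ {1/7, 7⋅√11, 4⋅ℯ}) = ℝ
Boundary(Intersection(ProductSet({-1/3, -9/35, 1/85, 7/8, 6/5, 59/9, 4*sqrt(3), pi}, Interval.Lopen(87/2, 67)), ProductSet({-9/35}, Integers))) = ProductSet({-9/35}, Range(44, 68, 1))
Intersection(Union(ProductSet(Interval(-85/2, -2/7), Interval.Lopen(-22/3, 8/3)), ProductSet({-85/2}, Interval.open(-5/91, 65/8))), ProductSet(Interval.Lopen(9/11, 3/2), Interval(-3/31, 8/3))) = EmptySet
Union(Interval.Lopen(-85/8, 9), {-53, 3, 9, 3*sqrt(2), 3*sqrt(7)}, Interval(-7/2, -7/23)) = Union({-53}, Interval.Lopen(-85/8, 9))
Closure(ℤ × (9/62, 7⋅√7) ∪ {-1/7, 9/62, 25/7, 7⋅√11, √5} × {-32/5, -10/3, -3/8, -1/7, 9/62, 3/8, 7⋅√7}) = (ℤ × [9/62, 7⋅√7]) ∪ ({-1/7, 9/62, 25/7, 7⋅√11, √5} × {-32/5, -10/3, -3/8, -1/7, 9/62, 3/8, 7⋅√7})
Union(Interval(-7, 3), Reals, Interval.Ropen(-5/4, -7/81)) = Interval(-oo, oo)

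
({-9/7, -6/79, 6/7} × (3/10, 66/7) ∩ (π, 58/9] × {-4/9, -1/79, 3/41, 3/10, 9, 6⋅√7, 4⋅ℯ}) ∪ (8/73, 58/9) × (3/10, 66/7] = (8/73, 58/9) × (3/10, 66/7]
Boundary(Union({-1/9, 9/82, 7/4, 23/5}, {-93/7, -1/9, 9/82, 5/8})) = {-93/7, -1/9, 9/82, 5/8, 7/4, 23/5}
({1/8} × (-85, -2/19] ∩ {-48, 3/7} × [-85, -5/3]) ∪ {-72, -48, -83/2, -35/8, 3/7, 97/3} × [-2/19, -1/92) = {-72, -48, -83/2, -35/8, 3/7, 97/3} × [-2/19, -1/92)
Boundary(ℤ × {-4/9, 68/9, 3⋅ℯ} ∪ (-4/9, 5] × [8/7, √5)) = (ℤ × {-4/9, 68/9, 3⋅ℯ}) ∪ ({-4/9, 5} × [8/7, √5]) ∪ ([-4/9, 5] × {8/7, √5})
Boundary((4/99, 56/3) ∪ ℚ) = (-∞, 4/99] ∪ [56/3, ∞)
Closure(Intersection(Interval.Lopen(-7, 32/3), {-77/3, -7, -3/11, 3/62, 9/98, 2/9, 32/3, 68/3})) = {-3/11, 3/62, 9/98, 2/9, 32/3}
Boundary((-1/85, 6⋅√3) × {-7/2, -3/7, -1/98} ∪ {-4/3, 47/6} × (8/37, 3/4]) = ({-4/3, 47/6} × [8/37, 3/4]) ∪ ([-1/85, 6⋅√3] × {-7/2, -3/7, -1/98})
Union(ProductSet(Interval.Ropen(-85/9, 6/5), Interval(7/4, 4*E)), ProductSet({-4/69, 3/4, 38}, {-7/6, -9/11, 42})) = Union(ProductSet({-4/69, 3/4, 38}, {-7/6, -9/11, 42}), ProductSet(Interval.Ropen(-85/9, 6/5), Interval(7/4, 4*E)))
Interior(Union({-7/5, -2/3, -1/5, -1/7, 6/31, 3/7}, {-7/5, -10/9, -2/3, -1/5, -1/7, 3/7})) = EmptySet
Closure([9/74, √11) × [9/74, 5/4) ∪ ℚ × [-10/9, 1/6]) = (ℝ × [-10/9, 9/74]) ∪ ({9/74, √11} × [9/74, 5/4]) ∪ ([9/74, √11] × {9/74, 5/4}) ∪ ([9/74, √11) × [9/74, 5/4)) ∪ ((ℚ ∪ (-∞, 9/74] ∪ [√11, ∞)) × [-10/9, 1/6])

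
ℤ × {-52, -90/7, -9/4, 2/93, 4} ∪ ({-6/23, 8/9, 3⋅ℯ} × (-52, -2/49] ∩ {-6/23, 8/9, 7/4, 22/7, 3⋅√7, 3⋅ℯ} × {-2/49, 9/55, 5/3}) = (ℤ × {-52, -90/7, -9/4, 2/93, 4}) ∪ ({-6/23, 8/9, 3⋅ℯ} × {-2/49})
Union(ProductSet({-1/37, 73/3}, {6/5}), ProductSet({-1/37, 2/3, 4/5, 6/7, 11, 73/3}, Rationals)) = ProductSet({-1/37, 2/3, 4/5, 6/7, 11, 73/3}, Rationals)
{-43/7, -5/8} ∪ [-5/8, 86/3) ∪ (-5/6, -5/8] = {-43/7} ∪ (-5/6, 86/3)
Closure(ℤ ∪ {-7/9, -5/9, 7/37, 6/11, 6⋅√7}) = ℤ ∪ {-7/9, -5/9, 7/37, 6/11, 6⋅√7}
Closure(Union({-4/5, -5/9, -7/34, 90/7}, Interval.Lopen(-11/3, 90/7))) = Interval(-11/3, 90/7)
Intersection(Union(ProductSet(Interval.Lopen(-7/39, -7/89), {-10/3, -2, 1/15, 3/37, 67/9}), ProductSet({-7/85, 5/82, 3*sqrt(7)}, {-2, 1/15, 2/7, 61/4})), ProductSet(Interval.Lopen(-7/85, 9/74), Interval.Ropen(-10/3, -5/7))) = Union(ProductSet({5/82}, {-2}), ProductSet(Interval.Lopen(-7/85, -7/89), {-10/3, -2}))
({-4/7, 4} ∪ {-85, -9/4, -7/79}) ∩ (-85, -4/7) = {-9/4}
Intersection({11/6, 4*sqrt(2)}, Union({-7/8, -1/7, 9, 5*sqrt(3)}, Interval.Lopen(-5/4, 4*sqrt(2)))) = {11/6, 4*sqrt(2)}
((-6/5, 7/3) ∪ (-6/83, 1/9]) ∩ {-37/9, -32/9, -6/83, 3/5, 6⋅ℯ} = {-6/83, 3/5}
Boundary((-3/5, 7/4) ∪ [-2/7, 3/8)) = {-3/5, 7/4}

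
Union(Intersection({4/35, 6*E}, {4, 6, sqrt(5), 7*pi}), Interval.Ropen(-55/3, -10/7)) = Interval.Ropen(-55/3, -10/7)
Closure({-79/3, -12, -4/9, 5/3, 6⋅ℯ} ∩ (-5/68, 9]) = {5/3}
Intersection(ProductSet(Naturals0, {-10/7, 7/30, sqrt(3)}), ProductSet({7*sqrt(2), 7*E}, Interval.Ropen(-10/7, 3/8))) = EmptySet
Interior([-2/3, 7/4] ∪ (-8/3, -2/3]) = (-8/3, 7/4)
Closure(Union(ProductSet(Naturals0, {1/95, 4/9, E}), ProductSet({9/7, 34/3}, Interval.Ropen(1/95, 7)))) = Union(ProductSet({9/7, 34/3}, Interval(1/95, 7)), ProductSet(Naturals0, {1/95, 4/9, E}))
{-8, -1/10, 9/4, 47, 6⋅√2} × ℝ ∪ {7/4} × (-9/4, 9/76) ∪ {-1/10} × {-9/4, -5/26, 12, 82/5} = ({7/4} × (-9/4, 9/76)) ∪ ({-8, -1/10, 9/4, 47, 6⋅√2} × ℝ)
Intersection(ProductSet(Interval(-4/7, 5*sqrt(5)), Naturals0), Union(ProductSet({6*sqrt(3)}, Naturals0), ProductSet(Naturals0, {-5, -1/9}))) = ProductSet({6*sqrt(3)}, Naturals0)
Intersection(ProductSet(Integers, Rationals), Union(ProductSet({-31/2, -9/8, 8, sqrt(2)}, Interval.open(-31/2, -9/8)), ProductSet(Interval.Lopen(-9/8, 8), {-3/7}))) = Union(ProductSet({8}, Intersection(Interval.open(-31/2, -9/8), Rationals)), ProductSet(Range(-1, 9, 1), {-3/7}))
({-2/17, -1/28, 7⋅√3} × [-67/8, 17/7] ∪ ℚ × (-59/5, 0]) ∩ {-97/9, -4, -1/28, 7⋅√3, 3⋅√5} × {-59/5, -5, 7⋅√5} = {-97/9, -4, -1/28, 7⋅√3} × {-5}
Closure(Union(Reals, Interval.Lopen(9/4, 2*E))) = Interval(-oo, oo)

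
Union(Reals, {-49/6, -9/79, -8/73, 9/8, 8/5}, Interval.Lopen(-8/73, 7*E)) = Interval(-oo, oo)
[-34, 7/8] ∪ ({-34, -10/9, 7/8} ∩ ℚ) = [-34, 7/8]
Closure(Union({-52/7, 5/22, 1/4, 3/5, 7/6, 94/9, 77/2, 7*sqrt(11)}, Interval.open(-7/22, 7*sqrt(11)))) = Union({-52/7, 77/2}, Interval(-7/22, 7*sqrt(11)))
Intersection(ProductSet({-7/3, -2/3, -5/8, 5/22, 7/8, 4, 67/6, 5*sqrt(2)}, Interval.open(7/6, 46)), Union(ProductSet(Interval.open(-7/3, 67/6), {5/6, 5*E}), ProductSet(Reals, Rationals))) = Union(ProductSet({-2/3, -5/8, 5/22, 7/8, 4, 5*sqrt(2)}, {5*E}), ProductSet({-7/3, -2/3, -5/8, 5/22, 7/8, 4, 67/6, 5*sqrt(2)}, Intersection(Interval.open(7/6, 46), Rationals)))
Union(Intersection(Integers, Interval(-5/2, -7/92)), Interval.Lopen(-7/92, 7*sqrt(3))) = Union(Interval.Lopen(-7/92, 7*sqrt(3)), Range(-2, 0, 1))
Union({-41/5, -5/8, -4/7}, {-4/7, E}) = {-41/5, -5/8, -4/7, E}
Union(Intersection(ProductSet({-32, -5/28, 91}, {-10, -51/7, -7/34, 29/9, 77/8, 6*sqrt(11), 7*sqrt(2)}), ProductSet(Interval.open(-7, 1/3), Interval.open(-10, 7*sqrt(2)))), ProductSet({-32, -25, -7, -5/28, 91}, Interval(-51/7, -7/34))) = Union(ProductSet({-5/28}, {-51/7, -7/34, 29/9, 77/8}), ProductSet({-32, -25, -7, -5/28, 91}, Interval(-51/7, -7/34)))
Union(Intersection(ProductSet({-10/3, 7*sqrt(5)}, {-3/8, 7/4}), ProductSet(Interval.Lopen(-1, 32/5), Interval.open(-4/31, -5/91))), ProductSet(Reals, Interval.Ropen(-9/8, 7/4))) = ProductSet(Reals, Interval.Ropen(-9/8, 7/4))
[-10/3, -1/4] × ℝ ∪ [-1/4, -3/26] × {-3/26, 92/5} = ([-10/3, -1/4] × ℝ) ∪ ([-1/4, -3/26] × {-3/26, 92/5})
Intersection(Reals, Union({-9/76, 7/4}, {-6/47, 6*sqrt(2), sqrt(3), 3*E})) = {-6/47, -9/76, 7/4, 6*sqrt(2), sqrt(3), 3*E}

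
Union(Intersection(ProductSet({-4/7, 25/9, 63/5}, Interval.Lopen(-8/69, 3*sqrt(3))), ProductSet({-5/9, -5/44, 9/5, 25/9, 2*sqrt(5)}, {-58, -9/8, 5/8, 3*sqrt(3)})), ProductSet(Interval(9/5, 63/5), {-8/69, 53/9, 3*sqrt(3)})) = Union(ProductSet({25/9}, {5/8, 3*sqrt(3)}), ProductSet(Interval(9/5, 63/5), {-8/69, 53/9, 3*sqrt(3)}))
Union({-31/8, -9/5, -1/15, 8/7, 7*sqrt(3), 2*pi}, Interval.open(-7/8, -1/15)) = Union({-31/8, -9/5, 8/7, 7*sqrt(3), 2*pi}, Interval.Lopen(-7/8, -1/15))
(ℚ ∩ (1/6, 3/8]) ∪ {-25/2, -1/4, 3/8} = {-25/2, -1/4} ∪ (ℚ ∩ (1/6, 3/8])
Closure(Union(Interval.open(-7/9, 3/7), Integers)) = Union(Integers, Interval(-7/9, 3/7))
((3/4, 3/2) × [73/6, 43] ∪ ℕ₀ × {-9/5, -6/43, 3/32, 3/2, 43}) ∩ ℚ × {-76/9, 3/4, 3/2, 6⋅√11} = (ℕ₀ × {3/2}) ∪ ((ℚ ∩ (3/4, 3/2)) × {6⋅√11})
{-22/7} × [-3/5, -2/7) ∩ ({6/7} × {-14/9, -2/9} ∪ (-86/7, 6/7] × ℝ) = {-22/7} × [-3/5, -2/7)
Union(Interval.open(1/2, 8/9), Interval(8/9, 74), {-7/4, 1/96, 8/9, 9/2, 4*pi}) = Union({-7/4, 1/96}, Interval.Lopen(1/2, 74))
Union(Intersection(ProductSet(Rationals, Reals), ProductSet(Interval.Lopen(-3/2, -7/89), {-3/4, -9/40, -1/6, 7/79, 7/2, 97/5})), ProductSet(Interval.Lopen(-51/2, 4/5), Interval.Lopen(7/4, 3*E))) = Union(ProductSet(Intersection(Interval.Lopen(-3/2, -7/89), Rationals), {-3/4, -9/40, -1/6, 7/79, 7/2, 97/5}), ProductSet(Interval.Lopen(-51/2, 4/5), Interval.Lopen(7/4, 3*E)))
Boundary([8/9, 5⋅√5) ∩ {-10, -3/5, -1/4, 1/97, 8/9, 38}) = {8/9}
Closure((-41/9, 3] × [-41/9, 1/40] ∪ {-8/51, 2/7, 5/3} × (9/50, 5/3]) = ({-8/51, 2/7, 5/3} × [9/50, 5/3]) ∪ ([-41/9, 3] × [-41/9, 1/40])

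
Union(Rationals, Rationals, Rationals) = Rationals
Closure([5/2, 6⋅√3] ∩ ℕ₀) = {3, 4, …, 10}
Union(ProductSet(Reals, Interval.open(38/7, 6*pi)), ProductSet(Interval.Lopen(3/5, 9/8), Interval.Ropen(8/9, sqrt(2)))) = Union(ProductSet(Interval.Lopen(3/5, 9/8), Interval.Ropen(8/9, sqrt(2))), ProductSet(Reals, Interval.open(38/7, 6*pi)))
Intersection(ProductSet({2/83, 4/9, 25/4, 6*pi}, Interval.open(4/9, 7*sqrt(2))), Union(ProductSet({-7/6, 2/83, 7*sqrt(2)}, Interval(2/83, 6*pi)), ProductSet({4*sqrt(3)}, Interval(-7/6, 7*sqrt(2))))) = ProductSet({2/83}, Interval.open(4/9, 7*sqrt(2)))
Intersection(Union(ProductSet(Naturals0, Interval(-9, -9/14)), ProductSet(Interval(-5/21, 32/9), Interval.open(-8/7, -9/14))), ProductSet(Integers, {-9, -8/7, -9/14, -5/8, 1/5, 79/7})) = ProductSet(Naturals0, {-9, -8/7, -9/14})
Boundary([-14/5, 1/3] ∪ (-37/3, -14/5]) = {-37/3, 1/3}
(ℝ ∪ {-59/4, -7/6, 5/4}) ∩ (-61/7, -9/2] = (-61/7, -9/2]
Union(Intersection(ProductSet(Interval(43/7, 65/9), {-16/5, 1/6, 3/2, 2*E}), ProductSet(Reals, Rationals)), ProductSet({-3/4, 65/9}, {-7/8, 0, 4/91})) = Union(ProductSet({-3/4, 65/9}, {-7/8, 0, 4/91}), ProductSet(Interval(43/7, 65/9), {-16/5, 1/6, 3/2}))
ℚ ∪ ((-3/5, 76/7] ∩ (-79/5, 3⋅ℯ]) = ℚ ∪ [-3/5, 3⋅ℯ]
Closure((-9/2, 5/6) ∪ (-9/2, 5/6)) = [-9/2, 5/6]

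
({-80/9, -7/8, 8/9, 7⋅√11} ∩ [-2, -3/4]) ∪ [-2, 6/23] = [-2, 6/23]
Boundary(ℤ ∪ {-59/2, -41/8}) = ℤ ∪ {-59/2, -41/8}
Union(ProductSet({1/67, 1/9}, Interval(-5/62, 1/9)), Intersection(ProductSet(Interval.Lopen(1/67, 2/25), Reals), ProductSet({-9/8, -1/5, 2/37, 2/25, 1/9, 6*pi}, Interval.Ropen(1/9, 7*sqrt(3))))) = Union(ProductSet({1/67, 1/9}, Interval(-5/62, 1/9)), ProductSet({2/37, 2/25}, Interval.Ropen(1/9, 7*sqrt(3))))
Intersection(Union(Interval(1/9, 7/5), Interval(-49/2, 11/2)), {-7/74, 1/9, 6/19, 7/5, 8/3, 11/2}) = {-7/74, 1/9, 6/19, 7/5, 8/3, 11/2}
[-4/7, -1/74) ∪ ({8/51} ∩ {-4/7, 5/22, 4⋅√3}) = [-4/7, -1/74)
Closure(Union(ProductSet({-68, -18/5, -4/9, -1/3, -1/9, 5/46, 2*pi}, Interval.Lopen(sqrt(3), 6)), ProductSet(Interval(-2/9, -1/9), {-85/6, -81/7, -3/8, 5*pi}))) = Union(ProductSet({-68, -18/5, -4/9, -1/3, -1/9, 5/46, 2*pi}, Interval(sqrt(3), 6)), ProductSet(Interval(-2/9, -1/9), {-85/6, -81/7, -3/8, 5*pi}))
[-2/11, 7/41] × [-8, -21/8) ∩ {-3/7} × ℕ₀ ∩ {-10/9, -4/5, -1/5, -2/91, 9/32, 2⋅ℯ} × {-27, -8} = ∅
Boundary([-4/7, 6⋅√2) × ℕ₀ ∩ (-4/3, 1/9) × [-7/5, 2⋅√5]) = [-4/7, 1/9] × {0, 1, …, 4}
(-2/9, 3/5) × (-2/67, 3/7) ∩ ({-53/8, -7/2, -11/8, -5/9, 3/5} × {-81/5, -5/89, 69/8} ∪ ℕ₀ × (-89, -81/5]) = ∅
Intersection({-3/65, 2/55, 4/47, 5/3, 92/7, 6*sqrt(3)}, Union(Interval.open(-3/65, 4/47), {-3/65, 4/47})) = {-3/65, 2/55, 4/47}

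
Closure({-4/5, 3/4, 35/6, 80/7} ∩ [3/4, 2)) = {3/4}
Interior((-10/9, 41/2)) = (-10/9, 41/2)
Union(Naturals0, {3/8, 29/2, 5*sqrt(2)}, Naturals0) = Union({3/8, 29/2, 5*sqrt(2)}, Naturals0)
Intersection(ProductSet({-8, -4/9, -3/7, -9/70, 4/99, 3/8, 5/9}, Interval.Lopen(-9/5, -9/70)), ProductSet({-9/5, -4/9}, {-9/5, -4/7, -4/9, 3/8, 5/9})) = ProductSet({-4/9}, {-4/7, -4/9})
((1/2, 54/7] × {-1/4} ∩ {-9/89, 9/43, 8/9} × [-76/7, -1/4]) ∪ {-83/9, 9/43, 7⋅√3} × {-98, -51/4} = ({8/9} × {-1/4}) ∪ ({-83/9, 9/43, 7⋅√3} × {-98, -51/4})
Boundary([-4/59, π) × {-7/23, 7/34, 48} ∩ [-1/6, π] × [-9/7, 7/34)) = [-4/59, π] × {-7/23}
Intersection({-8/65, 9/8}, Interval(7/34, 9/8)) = {9/8}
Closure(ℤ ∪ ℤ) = ℤ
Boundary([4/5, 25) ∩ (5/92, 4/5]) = {4/5}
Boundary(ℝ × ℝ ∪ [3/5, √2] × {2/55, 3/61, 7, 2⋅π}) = ∅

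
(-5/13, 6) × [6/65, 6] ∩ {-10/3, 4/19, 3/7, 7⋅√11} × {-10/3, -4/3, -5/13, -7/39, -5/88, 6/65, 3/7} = {4/19, 3/7} × {6/65, 3/7}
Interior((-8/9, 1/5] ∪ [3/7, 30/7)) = (-8/9, 1/5) ∪ (3/7, 30/7)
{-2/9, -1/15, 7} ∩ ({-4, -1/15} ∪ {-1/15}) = {-1/15}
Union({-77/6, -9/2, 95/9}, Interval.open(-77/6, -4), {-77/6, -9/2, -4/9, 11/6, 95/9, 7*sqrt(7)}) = Union({-4/9, 11/6, 95/9, 7*sqrt(7)}, Interval.Ropen(-77/6, -4))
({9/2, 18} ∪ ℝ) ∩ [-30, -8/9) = [-30, -8/9)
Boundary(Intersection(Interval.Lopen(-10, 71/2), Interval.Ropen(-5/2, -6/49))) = {-5/2, -6/49}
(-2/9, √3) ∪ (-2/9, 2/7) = (-2/9, √3)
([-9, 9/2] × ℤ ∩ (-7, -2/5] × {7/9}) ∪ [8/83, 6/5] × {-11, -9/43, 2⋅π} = [8/83, 6/5] × {-11, -9/43, 2⋅π}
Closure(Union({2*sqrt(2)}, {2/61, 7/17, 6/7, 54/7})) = {2/61, 7/17, 6/7, 54/7, 2*sqrt(2)}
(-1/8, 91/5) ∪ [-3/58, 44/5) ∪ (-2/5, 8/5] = (-2/5, 91/5)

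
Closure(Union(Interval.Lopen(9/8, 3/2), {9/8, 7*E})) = Union({7*E}, Interval(9/8, 3/2))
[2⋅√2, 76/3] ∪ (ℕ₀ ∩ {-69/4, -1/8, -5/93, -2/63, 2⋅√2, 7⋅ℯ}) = [2⋅√2, 76/3]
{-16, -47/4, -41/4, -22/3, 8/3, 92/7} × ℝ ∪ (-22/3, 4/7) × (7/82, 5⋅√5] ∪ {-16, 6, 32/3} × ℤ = ({-16, 6, 32/3} × ℤ) ∪ ({-16, -47/4, -41/4, -22/3, 8/3, 92/7} × ℝ) ∪ ((-22/3, 4/7) × (7/82, 5⋅√5])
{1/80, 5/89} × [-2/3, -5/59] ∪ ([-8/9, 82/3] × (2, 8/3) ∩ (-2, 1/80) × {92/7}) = {1/80, 5/89} × [-2/3, -5/59]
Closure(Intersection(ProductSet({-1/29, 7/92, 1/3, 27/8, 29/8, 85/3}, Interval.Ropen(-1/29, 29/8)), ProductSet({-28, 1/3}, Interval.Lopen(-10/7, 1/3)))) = ProductSet({1/3}, Interval(-1/29, 1/3))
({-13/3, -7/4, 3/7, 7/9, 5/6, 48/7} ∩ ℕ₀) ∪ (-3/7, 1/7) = (-3/7, 1/7)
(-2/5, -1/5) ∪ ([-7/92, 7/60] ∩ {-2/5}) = (-2/5, -1/5)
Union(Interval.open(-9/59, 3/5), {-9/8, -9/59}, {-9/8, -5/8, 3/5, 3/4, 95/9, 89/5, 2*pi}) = Union({-9/8, -5/8, 3/4, 95/9, 89/5, 2*pi}, Interval(-9/59, 3/5))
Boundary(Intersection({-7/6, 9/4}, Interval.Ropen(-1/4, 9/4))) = EmptySet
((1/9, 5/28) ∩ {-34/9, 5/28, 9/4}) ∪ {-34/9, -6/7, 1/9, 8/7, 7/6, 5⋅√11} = {-34/9, -6/7, 1/9, 8/7, 7/6, 5⋅√11}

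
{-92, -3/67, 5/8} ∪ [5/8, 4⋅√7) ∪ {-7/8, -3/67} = {-92, -7/8, -3/67} ∪ [5/8, 4⋅√7)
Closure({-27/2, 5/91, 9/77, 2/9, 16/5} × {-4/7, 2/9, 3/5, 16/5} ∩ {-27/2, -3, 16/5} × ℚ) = {-27/2, 16/5} × {-4/7, 2/9, 3/5, 16/5}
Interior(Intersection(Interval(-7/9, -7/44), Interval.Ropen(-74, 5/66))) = Interval.open(-7/9, -7/44)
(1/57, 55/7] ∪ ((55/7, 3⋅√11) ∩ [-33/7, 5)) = (1/57, 55/7]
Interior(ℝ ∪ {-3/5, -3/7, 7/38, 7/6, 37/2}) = ℝ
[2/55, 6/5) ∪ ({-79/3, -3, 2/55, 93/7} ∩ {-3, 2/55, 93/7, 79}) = {-3, 93/7} ∪ [2/55, 6/5)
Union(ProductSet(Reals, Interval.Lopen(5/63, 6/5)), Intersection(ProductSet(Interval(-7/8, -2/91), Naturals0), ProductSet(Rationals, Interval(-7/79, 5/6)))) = Union(ProductSet(Intersection(Interval(-7/8, -2/91), Rationals), Range(0, 1, 1)), ProductSet(Reals, Interval.Lopen(5/63, 6/5)))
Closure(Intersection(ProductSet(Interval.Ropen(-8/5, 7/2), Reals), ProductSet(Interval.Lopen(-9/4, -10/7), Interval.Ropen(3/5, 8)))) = ProductSet(Interval(-8/5, -10/7), Interval(3/5, 8))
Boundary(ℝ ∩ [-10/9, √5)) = {-10/9, √5}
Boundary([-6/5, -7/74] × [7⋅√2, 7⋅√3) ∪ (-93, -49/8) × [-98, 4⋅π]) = ({-93, -49/8} × [-98, 4⋅π]) ∪ ([-93, -49/8] × {-98, 4⋅π}) ∪ ({-6/5, -7/74} × [7⋅√2, 7⋅√3]) ∪ ([-6/5, -7/74] × {7⋅√2, 7⋅√3})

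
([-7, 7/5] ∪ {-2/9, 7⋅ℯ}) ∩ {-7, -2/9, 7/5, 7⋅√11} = {-7, -2/9, 7/5}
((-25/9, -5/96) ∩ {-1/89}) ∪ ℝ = ℝ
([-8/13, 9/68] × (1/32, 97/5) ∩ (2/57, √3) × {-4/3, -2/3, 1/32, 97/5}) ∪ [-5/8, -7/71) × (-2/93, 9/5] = [-5/8, -7/71) × (-2/93, 9/5]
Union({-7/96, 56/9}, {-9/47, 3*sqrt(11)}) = {-9/47, -7/96, 56/9, 3*sqrt(11)}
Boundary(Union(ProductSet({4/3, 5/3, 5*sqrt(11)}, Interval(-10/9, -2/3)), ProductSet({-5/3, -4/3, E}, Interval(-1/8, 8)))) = Union(ProductSet({-5/3, -4/3, E}, Interval(-1/8, 8)), ProductSet({4/3, 5/3, 5*sqrt(11)}, Interval(-10/9, -2/3)))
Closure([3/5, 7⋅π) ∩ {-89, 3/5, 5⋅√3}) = {3/5, 5⋅√3}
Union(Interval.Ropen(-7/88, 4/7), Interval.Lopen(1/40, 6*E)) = Interval(-7/88, 6*E)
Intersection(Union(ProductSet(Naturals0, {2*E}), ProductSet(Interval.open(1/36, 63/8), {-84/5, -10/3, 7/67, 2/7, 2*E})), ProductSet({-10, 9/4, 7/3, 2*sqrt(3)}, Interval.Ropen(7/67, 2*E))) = ProductSet({9/4, 7/3, 2*sqrt(3)}, {7/67, 2/7})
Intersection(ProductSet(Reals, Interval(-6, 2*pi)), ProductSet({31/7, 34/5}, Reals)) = ProductSet({31/7, 34/5}, Interval(-6, 2*pi))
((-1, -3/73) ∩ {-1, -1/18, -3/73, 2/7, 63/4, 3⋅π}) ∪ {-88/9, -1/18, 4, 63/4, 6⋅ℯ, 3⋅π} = {-88/9, -1/18, 4, 63/4, 6⋅ℯ, 3⋅π}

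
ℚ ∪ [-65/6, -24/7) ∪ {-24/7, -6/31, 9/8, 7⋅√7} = ℚ ∪ [-65/6, -24/7] ∪ {7⋅√7}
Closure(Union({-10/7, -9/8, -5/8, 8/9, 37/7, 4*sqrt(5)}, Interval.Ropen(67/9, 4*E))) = Union({-10/7, -9/8, -5/8, 8/9, 37/7}, Interval(67/9, 4*E))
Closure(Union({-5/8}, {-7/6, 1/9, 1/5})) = {-7/6, -5/8, 1/9, 1/5}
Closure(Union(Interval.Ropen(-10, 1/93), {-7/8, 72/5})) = Union({72/5}, Interval(-10, 1/93))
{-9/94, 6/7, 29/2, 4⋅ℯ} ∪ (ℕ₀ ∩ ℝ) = {-9/94, 6/7, 29/2, 4⋅ℯ} ∪ ℕ₀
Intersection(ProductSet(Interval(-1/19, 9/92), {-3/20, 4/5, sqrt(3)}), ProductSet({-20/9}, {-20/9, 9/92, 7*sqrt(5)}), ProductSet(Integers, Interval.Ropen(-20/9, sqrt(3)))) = EmptySet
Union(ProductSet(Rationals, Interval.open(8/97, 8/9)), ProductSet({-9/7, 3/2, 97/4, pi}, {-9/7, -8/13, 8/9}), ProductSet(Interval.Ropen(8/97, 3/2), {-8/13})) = Union(ProductSet({-9/7, 3/2, 97/4, pi}, {-9/7, -8/13, 8/9}), ProductSet(Interval.Ropen(8/97, 3/2), {-8/13}), ProductSet(Rationals, Interval.open(8/97, 8/9)))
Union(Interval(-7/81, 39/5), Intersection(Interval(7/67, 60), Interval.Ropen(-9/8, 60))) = Interval.Ropen(-7/81, 60)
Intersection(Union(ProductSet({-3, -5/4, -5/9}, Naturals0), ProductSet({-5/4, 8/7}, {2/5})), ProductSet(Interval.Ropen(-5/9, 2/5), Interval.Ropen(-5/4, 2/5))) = ProductSet({-5/9}, Range(0, 1, 1))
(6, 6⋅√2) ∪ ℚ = ℚ ∪ [6, 6⋅√2)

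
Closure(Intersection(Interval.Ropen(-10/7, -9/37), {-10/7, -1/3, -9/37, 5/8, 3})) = {-10/7, -1/3}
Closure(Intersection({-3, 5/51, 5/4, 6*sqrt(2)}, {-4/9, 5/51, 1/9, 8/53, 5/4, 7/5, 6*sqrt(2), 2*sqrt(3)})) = {5/51, 5/4, 6*sqrt(2)}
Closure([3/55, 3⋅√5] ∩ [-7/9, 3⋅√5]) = [3/55, 3⋅√5]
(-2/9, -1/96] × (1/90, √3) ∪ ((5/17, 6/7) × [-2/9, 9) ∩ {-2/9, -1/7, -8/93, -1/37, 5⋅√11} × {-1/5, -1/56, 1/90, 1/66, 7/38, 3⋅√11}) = (-2/9, -1/96] × (1/90, √3)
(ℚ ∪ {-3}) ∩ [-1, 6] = ℚ ∩ [-1, 6]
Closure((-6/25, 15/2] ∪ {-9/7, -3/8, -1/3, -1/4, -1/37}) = {-9/7, -3/8, -1/3, -1/4} ∪ [-6/25, 15/2]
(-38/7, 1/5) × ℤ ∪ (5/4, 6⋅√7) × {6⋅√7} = ((-38/7, 1/5) × ℤ) ∪ ((5/4, 6⋅√7) × {6⋅√7})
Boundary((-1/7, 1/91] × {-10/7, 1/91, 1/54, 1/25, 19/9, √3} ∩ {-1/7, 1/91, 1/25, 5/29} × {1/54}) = {1/91} × {1/54}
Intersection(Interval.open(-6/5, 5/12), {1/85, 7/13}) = {1/85}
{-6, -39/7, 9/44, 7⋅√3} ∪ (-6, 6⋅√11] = [-6, 6⋅√11]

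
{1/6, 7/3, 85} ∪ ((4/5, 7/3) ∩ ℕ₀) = {1/6, 7/3, 85} ∪ {1, 2}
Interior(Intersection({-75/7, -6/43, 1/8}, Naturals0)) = EmptySet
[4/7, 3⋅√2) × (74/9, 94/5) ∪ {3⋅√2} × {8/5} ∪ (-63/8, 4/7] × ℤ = ((-63/8, 4/7] × ℤ) ∪ ({3⋅√2} × {8/5}) ∪ ([4/7, 3⋅√2) × (74/9, 94/5))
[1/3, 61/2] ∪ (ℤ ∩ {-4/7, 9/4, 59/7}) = [1/3, 61/2]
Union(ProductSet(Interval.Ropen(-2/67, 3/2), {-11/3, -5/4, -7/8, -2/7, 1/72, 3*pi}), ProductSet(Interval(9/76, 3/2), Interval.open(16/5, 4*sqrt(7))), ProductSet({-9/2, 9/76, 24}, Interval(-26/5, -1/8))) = Union(ProductSet({-9/2, 9/76, 24}, Interval(-26/5, -1/8)), ProductSet(Interval.Ropen(-2/67, 3/2), {-11/3, -5/4, -7/8, -2/7, 1/72, 3*pi}), ProductSet(Interval(9/76, 3/2), Interval.open(16/5, 4*sqrt(7))))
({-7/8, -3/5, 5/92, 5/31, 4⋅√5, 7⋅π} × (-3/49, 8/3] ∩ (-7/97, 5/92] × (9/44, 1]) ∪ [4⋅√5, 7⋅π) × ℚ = ({5/92} × (9/44, 1]) ∪ ([4⋅√5, 7⋅π) × ℚ)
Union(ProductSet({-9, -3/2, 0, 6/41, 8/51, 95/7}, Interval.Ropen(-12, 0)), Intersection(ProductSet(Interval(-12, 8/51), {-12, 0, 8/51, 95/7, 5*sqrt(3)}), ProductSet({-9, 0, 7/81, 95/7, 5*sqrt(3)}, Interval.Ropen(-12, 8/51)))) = Union(ProductSet({-9, 0, 7/81}, {-12, 0}), ProductSet({-9, -3/2, 0, 6/41, 8/51, 95/7}, Interval.Ropen(-12, 0)))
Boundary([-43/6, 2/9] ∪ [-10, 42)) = {-10, 42}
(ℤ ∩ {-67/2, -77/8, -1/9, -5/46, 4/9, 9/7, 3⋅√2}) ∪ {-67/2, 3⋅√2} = {-67/2, 3⋅√2}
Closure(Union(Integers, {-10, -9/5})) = Union({-9/5}, Integers)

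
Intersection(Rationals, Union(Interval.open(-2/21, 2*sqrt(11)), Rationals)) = Union(Intersection(Interval.Ropen(-2/21, 2*sqrt(11)), Rationals), Rationals)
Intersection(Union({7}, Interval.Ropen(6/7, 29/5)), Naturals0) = Union({7}, Range(1, 6, 1))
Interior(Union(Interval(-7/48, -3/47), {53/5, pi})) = Interval.open(-7/48, -3/47)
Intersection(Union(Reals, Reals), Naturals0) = Naturals0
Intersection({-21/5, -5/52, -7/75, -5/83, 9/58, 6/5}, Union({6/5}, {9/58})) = {9/58, 6/5}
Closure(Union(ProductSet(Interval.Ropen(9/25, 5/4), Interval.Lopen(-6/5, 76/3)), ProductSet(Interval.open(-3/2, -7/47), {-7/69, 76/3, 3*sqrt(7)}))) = Union(ProductSet({9/25, 5/4}, Interval(-6/5, 76/3)), ProductSet(Interval(-3/2, -7/47), {-7/69, 76/3, 3*sqrt(7)}), ProductSet(Interval(9/25, 5/4), {-6/5, 76/3}), ProductSet(Interval.Ropen(9/25, 5/4), Interval.Lopen(-6/5, 76/3)))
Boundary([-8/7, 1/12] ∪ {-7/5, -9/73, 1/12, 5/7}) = {-7/5, -8/7, 1/12, 5/7}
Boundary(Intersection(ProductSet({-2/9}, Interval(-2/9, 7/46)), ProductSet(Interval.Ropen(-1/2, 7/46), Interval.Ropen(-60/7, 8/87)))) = ProductSet({-2/9}, Interval(-2/9, 8/87))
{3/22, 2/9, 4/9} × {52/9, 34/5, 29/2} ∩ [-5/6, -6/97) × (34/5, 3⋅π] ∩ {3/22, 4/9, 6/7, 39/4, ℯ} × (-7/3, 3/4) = ∅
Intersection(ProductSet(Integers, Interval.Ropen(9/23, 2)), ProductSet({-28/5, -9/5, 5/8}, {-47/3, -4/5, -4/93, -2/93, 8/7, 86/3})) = EmptySet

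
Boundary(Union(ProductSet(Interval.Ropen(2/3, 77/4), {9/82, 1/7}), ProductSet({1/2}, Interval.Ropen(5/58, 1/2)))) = Union(ProductSet({1/2}, Interval(5/58, 1/2)), ProductSet(Interval(2/3, 77/4), {9/82, 1/7}))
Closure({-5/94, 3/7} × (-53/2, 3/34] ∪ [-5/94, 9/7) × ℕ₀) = ([-5/94, 9/7] × ℕ₀) ∪ ({-5/94, 3/7} × [-53/2, 3/34])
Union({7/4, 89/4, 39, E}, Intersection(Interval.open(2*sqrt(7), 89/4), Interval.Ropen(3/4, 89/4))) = Union({7/4, 39, E}, Interval.Lopen(2*sqrt(7), 89/4))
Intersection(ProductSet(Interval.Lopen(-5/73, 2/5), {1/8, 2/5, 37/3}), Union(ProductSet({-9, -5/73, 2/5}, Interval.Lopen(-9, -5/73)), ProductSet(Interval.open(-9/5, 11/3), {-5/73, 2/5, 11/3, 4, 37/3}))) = ProductSet(Interval.Lopen(-5/73, 2/5), {2/5, 37/3})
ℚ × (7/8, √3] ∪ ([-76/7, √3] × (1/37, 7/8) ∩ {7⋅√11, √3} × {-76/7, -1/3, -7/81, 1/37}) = ℚ × (7/8, √3]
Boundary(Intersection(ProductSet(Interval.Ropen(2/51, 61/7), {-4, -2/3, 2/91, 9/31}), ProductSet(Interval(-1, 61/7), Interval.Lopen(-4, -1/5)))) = ProductSet(Interval(2/51, 61/7), {-2/3})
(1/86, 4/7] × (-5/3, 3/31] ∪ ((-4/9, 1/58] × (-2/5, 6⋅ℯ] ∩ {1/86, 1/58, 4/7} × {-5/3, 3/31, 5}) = ({1/86, 1/58} × {3/31, 5}) ∪ ((1/86, 4/7] × (-5/3, 3/31])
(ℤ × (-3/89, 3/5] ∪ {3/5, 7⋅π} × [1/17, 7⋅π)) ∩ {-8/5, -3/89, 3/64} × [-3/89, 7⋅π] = ∅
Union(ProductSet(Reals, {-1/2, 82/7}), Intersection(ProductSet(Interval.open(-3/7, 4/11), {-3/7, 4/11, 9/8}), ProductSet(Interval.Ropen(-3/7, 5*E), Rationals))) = Union(ProductSet(Interval.open(-3/7, 4/11), {-3/7, 4/11, 9/8}), ProductSet(Reals, {-1/2, 82/7}))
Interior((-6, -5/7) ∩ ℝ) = (-6, -5/7)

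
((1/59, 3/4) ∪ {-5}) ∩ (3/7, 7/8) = (3/7, 3/4)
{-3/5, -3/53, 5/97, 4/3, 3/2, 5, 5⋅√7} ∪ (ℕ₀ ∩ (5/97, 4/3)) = {-3/5, -3/53, 5/97, 4/3, 3/2, 5, 5⋅√7} ∪ {1}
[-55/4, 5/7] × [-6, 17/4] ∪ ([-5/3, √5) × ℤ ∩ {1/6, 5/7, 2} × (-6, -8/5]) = ({1/6, 5/7, 2} × {-5, -4, -3, -2}) ∪ ([-55/4, 5/7] × [-6, 17/4])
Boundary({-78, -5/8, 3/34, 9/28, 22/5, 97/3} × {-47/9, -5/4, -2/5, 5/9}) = {-78, -5/8, 3/34, 9/28, 22/5, 97/3} × {-47/9, -5/4, -2/5, 5/9}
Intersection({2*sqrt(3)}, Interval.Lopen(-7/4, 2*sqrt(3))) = {2*sqrt(3)}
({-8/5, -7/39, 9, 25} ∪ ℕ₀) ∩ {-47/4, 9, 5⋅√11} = {9}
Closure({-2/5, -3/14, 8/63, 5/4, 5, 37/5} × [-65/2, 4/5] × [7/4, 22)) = {-2/5, -3/14, 8/63, 5/4, 5, 37/5} × [-65/2, 4/5] × [7/4, 22]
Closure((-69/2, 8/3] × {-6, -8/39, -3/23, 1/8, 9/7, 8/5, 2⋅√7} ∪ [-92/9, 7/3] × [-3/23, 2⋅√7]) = ([-92/9, 7/3] × [-3/23, 2⋅√7]) ∪ ([-69/2, 8/3] × {-6, -8/39, -3/23, 1/8, 9/7, 8/5, 2⋅√7})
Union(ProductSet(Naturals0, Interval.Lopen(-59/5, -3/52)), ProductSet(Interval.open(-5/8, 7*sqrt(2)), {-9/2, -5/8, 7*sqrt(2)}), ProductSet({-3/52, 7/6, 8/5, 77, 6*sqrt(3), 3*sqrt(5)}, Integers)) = Union(ProductSet({-3/52, 7/6, 8/5, 77, 6*sqrt(3), 3*sqrt(5)}, Integers), ProductSet(Interval.open(-5/8, 7*sqrt(2)), {-9/2, -5/8, 7*sqrt(2)}), ProductSet(Naturals0, Interval.Lopen(-59/5, -3/52)))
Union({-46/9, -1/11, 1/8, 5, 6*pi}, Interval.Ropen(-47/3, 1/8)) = Union({5, 6*pi}, Interval(-47/3, 1/8))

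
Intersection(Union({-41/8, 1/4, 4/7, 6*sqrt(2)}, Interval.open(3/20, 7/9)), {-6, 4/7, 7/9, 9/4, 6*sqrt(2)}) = {4/7, 6*sqrt(2)}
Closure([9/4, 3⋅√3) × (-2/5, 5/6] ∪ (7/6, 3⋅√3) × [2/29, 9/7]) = ({3⋅√3} × [-2/5, 5/6]) ∪ ([9/4, 3⋅√3] × {-2/5}) ∪ ({9/4, 3⋅√3} × [-2/5, 2/29]) ∪ ([7/6, 3⋅√3] × [2/29, 9/7]) ∪ ([9/4, 3⋅√3) × (-2/5, 5/6])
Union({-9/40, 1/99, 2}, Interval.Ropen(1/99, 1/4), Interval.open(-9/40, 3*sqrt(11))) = Interval.Ropen(-9/40, 3*sqrt(11))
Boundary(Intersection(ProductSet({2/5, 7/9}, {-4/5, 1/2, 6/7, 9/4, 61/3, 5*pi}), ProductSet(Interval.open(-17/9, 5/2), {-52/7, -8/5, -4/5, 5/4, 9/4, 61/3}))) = ProductSet({2/5, 7/9}, {-4/5, 9/4, 61/3})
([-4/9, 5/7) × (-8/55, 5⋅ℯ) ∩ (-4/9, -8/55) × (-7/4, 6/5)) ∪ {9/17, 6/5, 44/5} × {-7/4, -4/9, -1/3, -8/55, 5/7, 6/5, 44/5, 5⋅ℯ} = ((-4/9, -8/55) × (-8/55, 6/5)) ∪ ({9/17, 6/5, 44/5} × {-7/4, -4/9, -1/3, -8/55, 5/7, 6/5, 44/5, 5⋅ℯ})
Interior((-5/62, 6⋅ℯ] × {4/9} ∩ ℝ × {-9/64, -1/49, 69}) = ∅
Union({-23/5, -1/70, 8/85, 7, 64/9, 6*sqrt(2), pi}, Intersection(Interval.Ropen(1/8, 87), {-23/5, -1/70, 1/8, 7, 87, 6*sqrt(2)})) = {-23/5, -1/70, 8/85, 1/8, 7, 64/9, 6*sqrt(2), pi}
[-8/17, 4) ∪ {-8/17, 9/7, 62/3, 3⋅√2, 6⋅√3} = [-8/17, 4) ∪ {62/3, 3⋅√2, 6⋅√3}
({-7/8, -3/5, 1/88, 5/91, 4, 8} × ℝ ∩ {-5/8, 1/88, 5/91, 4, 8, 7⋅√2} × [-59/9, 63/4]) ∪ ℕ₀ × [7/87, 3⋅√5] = ({1/88, 5/91, 4, 8} × [-59/9, 63/4]) ∪ (ℕ₀ × [7/87, 3⋅√5])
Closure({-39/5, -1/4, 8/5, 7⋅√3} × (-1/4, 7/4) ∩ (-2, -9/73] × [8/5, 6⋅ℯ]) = {-1/4} × [8/5, 7/4]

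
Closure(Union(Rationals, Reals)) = Reals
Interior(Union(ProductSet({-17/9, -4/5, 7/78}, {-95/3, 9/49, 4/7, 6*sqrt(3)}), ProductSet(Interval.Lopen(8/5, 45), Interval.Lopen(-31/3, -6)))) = ProductSet(Interval.open(8/5, 45), Interval.open(-31/3, -6))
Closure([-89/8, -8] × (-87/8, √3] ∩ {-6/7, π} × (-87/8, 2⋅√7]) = ∅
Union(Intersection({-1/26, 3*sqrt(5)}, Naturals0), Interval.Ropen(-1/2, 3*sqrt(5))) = Interval.Ropen(-1/2, 3*sqrt(5))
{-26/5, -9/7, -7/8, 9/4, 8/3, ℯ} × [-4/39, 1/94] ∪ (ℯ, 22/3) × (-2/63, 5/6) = ((ℯ, 22/3) × (-2/63, 5/6)) ∪ ({-26/5, -9/7, -7/8, 9/4, 8/3, ℯ} × [-4/39, 1/94])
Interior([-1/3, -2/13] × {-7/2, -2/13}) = ∅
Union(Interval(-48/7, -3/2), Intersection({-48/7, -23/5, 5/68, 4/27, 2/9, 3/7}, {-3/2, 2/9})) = Union({2/9}, Interval(-48/7, -3/2))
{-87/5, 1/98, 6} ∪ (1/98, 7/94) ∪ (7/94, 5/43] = {-87/5, 6} ∪ [1/98, 7/94) ∪ (7/94, 5/43]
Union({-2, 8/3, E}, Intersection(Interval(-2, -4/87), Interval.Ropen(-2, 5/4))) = Union({8/3, E}, Interval(-2, -4/87))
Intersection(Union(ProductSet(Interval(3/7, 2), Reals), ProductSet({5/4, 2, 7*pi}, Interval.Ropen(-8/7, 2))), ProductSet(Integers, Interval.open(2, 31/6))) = ProductSet(Range(1, 3, 1), Interval.open(2, 31/6))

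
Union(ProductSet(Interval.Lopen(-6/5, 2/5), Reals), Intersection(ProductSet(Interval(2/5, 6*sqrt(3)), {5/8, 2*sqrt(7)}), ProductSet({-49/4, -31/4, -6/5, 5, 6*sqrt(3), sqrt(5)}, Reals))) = Union(ProductSet({5, 6*sqrt(3), sqrt(5)}, {5/8, 2*sqrt(7)}), ProductSet(Interval.Lopen(-6/5, 2/5), Reals))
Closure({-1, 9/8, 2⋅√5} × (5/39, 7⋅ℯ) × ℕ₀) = {-1, 9/8, 2⋅√5} × [5/39, 7⋅ℯ] × ℕ₀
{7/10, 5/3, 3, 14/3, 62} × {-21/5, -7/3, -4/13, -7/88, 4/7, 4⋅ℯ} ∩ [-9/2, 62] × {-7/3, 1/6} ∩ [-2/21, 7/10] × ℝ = {7/10} × {-7/3}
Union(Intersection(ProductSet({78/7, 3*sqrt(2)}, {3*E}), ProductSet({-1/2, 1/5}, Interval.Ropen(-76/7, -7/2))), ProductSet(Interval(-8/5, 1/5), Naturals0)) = ProductSet(Interval(-8/5, 1/5), Naturals0)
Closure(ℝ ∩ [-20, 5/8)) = [-20, 5/8]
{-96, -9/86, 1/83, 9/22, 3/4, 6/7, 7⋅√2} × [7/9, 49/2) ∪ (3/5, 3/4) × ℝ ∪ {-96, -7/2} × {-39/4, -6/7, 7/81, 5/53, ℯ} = ((3/5, 3/4) × ℝ) ∪ ({-96, -7/2} × {-39/4, -6/7, 7/81, 5/53, ℯ}) ∪ ({-96, -9/86, 1/83, 9/22, 3/4, 6/7, 7⋅√2} × [7/9, 49/2))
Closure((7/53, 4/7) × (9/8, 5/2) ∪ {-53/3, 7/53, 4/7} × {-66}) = ({-53/3, 7/53, 4/7} × {-66}) ∪ ({7/53, 4/7} × [9/8, 5/2]) ∪ ([7/53, 4/7] × {9/8, 5/2}) ∪ ((7/53, 4/7) × (9/8, 5/2))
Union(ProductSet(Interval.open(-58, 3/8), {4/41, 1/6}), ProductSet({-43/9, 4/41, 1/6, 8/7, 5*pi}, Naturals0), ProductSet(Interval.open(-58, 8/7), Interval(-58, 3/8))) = Union(ProductSet({-43/9, 4/41, 1/6, 8/7, 5*pi}, Naturals0), ProductSet(Interval.open(-58, 8/7), Interval(-58, 3/8)))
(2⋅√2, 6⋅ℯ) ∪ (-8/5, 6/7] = (-8/5, 6/7] ∪ (2⋅√2, 6⋅ℯ)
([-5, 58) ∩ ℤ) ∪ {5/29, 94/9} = {-5, -4, …, 57} ∪ {5/29, 94/9}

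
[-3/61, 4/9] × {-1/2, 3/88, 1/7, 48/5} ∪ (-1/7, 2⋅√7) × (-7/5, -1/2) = ([-3/61, 4/9] × {-1/2, 3/88, 1/7, 48/5}) ∪ ((-1/7, 2⋅√7) × (-7/5, -1/2))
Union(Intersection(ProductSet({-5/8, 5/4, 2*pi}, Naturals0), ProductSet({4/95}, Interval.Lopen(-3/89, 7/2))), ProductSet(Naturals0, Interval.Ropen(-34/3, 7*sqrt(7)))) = ProductSet(Naturals0, Interval.Ropen(-34/3, 7*sqrt(7)))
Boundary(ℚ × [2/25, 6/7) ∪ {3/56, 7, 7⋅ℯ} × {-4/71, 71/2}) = (ℝ × [2/25, 6/7]) ∪ ({3/56, 7, 7⋅ℯ} × {-4/71, 71/2})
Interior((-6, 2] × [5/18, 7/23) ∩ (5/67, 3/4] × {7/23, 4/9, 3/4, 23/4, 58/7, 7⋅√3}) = ∅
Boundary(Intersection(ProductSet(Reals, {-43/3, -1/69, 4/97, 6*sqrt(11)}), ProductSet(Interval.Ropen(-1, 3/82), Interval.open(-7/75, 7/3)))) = ProductSet(Interval(-1, 3/82), {-1/69, 4/97})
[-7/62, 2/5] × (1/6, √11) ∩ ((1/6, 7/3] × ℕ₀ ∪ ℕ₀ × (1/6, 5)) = ((1/6, 2/5] × {1, 2, 3}) ∪ ({0} × (1/6, √11))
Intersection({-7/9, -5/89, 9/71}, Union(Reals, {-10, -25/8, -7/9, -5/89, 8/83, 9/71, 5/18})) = {-7/9, -5/89, 9/71}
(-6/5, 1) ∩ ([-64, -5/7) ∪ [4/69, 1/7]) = (-6/5, -5/7) ∪ [4/69, 1/7]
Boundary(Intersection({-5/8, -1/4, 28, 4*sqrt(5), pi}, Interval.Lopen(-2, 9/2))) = {-5/8, -1/4, pi}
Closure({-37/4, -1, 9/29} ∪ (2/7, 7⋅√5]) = {-37/4, -1} ∪ [2/7, 7⋅√5]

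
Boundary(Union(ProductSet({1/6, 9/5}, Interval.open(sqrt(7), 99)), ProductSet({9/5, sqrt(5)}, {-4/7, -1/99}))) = Union(ProductSet({1/6, 9/5}, Interval(sqrt(7), 99)), ProductSet({9/5, sqrt(5)}, {-4/7, -1/99}))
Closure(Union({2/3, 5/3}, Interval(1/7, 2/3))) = Union({5/3}, Interval(1/7, 2/3))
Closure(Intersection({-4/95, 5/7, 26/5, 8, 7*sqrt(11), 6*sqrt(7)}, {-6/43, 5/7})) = {5/7}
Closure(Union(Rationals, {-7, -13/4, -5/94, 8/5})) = Reals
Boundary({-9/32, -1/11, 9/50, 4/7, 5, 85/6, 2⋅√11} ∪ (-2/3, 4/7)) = {-2/3, 4/7, 5, 85/6, 2⋅√11}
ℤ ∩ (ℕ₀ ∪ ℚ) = ℤ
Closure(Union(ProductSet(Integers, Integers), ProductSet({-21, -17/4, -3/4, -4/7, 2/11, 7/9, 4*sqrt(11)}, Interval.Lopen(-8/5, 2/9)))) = Union(ProductSet({-21, -17/4, -3/4, -4/7, 2/11, 7/9, 4*sqrt(11)}, Interval(-8/5, 2/9)), ProductSet(Integers, Integers))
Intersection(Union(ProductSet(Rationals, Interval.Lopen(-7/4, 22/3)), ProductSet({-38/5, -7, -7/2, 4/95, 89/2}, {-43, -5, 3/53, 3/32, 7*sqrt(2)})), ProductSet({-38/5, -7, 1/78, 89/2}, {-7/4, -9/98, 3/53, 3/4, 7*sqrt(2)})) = Union(ProductSet({-38/5, -7, 89/2}, {3/53, 7*sqrt(2)}), ProductSet({-38/5, -7, 1/78, 89/2}, {-9/98, 3/53, 3/4}))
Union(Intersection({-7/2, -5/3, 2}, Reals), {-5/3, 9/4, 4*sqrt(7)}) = {-7/2, -5/3, 2, 9/4, 4*sqrt(7)}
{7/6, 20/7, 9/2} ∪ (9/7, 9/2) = {7/6} ∪ (9/7, 9/2]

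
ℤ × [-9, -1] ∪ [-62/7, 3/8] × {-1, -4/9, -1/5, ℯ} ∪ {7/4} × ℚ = ({7/4} × ℚ) ∪ (ℤ × [-9, -1]) ∪ ([-62/7, 3/8] × {-1, -4/9, -1/5, ℯ})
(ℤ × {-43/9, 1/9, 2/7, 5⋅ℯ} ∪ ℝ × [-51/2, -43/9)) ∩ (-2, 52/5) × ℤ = (-2, 52/5) × {-25, -24, …, -5}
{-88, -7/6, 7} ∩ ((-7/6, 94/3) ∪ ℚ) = {-88, -7/6, 7}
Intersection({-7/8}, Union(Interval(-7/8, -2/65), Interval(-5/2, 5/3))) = {-7/8}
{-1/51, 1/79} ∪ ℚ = ℚ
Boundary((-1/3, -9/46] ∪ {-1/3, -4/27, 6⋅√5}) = {-1/3, -9/46, -4/27, 6⋅√5}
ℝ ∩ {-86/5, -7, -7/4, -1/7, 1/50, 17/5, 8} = {-86/5, -7, -7/4, -1/7, 1/50, 17/5, 8}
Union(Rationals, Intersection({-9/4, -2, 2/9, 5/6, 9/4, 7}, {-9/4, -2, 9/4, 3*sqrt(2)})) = Rationals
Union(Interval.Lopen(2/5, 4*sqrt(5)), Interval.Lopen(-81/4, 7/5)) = Interval.Lopen(-81/4, 4*sqrt(5))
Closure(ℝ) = ℝ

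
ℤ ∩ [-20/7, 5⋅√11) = {-2, -1, …, 16}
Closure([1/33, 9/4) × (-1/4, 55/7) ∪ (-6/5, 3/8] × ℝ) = ([-6/5, 3/8] × ℝ) ∪ ({9/4} × [-1/4, 55/7]) ∪ ([3/8, 9/4] × {-1/4, 55/7}) ∪ ([1/33, 9/4) × (-1/4, 55/7))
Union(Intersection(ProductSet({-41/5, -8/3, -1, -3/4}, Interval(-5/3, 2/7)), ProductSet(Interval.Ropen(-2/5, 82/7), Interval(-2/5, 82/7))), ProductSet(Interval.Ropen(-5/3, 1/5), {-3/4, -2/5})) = ProductSet(Interval.Ropen(-5/3, 1/5), {-3/4, -2/5})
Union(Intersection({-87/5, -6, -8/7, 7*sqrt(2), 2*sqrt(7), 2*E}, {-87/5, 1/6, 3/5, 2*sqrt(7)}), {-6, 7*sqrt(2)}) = {-87/5, -6, 7*sqrt(2), 2*sqrt(7)}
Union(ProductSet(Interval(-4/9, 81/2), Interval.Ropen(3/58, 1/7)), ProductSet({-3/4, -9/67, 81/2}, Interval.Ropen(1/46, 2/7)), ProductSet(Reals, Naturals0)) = Union(ProductSet({-3/4, -9/67, 81/2}, Interval.Ropen(1/46, 2/7)), ProductSet(Interval(-4/9, 81/2), Interval.Ropen(3/58, 1/7)), ProductSet(Reals, Naturals0))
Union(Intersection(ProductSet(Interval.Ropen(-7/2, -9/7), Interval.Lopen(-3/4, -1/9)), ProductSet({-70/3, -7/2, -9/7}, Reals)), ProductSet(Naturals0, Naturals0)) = Union(ProductSet({-7/2}, Interval.Lopen(-3/4, -1/9)), ProductSet(Naturals0, Naturals0))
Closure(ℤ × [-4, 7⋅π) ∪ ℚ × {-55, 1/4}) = (ℝ × {-55, 1/4}) ∪ (ℤ × [-4, 7⋅π])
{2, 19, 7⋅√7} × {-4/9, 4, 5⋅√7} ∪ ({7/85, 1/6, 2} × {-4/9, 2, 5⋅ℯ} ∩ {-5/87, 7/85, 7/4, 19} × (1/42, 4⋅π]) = ({7/85} × {2}) ∪ ({2, 19, 7⋅√7} × {-4/9, 4, 5⋅√7})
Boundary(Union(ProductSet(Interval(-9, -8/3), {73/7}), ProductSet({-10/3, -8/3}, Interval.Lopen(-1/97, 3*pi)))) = Union(ProductSet({-10/3, -8/3}, Interval(-1/97, 3*pi)), ProductSet(Interval(-9, -8/3), {73/7}))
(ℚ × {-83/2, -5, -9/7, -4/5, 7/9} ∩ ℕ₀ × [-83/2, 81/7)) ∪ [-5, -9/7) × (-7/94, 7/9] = (ℕ₀ × {-83/2, -5, -9/7, -4/5, 7/9}) ∪ ([-5, -9/7) × (-7/94, 7/9])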